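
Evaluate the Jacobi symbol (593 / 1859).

(593 / 1859)
  = (1859 / 593)    [QR: 593 ≡ 1 mod 4, sign kept]
  = (80 / 593)    [1859 ≡ 80 mod 593]
  = (5 / 593)    [593 ≡ 1 mod 8 ⇒ (2 / 593)^4 = +1]
  = (593 / 5)    [QR: 5 ≡ 1 mod 4, sign kept]
  = (3 / 5)    [593 ≡ 3 mod 5]
  = (5 / 3)    [QR: 5 ≡ 1 mod 4, sign kept]
  = (2 / 3)    [5 ≡ 2 mod 3]
  = -(1 / 3)    [3 ≡ 3 mod 8 ⇒ (2 / 3) = -1]
  = -1    [(1 / 3) = 1]

-1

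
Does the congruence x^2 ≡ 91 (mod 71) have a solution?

yes

(91/71)
  = (20/71)    [91 ≡ 20 mod 71]
  = (5/71)    [71 ≡ 7 mod 8 ⇒ (2/71)^2 = +1]
  = (71/5)    [QR: 5 ≡ 1 mod 4, sign kept]
  = (1/5)    [71 ≡ 1 mod 5]
  = 1    [(1/5) = 1]
The Legendre symbol is 1, so x^2 ≡ 91 (mod 71) has solution.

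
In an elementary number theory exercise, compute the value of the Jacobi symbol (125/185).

0

125 ≡ 1 (mod 4), so quadratic reciprocity gives (125/185) = (185/125). Reduce: 185 ≡ 60 (mod 125). Now have (60/125).
Factor out 2: 60 = 2^2·15. Since 125 ≡ 5 (mod 8), (2/125) = -1, and (2/125)^2 = +1. Now have (15/125).
125 ≡ 1 (mod 4), so quadratic reciprocity gives (15/125) = (125/15). Reduce: 125 ≡ 5 (mod 15). Now have (5/15).
5 ≡ 1 (mod 4), so quadratic reciprocity gives (5/15) = (15/5). Reduce: 15 ≡ 0 (mod 5). Now have (0/5).
The numerator is now 0 with denominator 5 > 1: the symbol is 0.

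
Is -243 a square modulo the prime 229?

yes

(-243/229)
  = (243/229)    [229 ≡ 1 mod 4 ⇒ (-1/229) = +1]
  = (14/229)    [243 ≡ 14 mod 229]
  = -(7/229)    [229 ≡ 5 mod 8 ⇒ (2/229) = -1]
  = -(229/7)    [QR: 229 ≡ 1 mod 4, sign kept]
  = -(5/7)    [229 ≡ 5 mod 7]
  = -(7/5)    [QR: 5 ≡ 1 mod 4, sign kept]
  = -(2/5)    [7 ≡ 2 mod 5]
  = (1/5)    [5 ≡ 5 mod 8 ⇒ (2/5) = -1]
  = 1    [(1/5) = 1]
The Legendre symbol is 1, so x^2 ≡ -243 (mod 229) has solution.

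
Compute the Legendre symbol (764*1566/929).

By multiplicativity, (764·1566/929) = (764/929)·(1566/929).
First factor (764/929):
(764/929)
  = (191/929)    [929 ≡ 1 mod 8 ⇒ (2/929)^2 = +1]
  = (929/191)    [QR: 929 ≡ 1 mod 4, sign kept]
  = (165/191)    [929 ≡ 165 mod 191]
  = (191/165)    [QR: 165 ≡ 1 mod 4, sign kept]
  = (26/165)    [191 ≡ 26 mod 165]
  = -(13/165)    [165 ≡ 5 mod 8 ⇒ (2/165) = -1]
  = -(165/13)    [QR: 13 ≡ 1 mod 4, sign kept]
  = -(9/13)    [165 ≡ 9 mod 13]
  = -(13/9)    [QR: 9 ≡ 1 mod 4, sign kept]
  = -(4/9)    [13 ≡ 4 mod 9]
  = -(1/9)    [9 ≡ 1 mod 8 ⇒ (2/9)^2 = +1]
  = -1    [(1/9) = 1]
Second factor (1566/929):
(1566/929)
  = (637/929)    [1566 ≡ 637 mod 929]
  = (929/637)    [QR: 637 ≡ 1 mod 4, sign kept]
  = (292/637)    [929 ≡ 292 mod 637]
  = (73/637)    [637 ≡ 5 mod 8 ⇒ (2/637)^2 = +1]
  = (637/73)    [QR: 73 ≡ 1 mod 4, sign kept]
  = (53/73)    [637 ≡ 53 mod 73]
  = (73/53)    [QR: 53 ≡ 1 mod 4, sign kept]
  = (20/53)    [73 ≡ 20 mod 53]
  = (5/53)    [53 ≡ 5 mod 8 ⇒ (2/53)^2 = +1]
  = (53/5)    [QR: 5 ≡ 1 mod 4, sign kept]
  = (3/5)    [53 ≡ 3 mod 5]
  = (5/3)    [QR: 5 ≡ 1 mod 4, sign kept]
  = (2/3)    [5 ≡ 2 mod 3]
  = -(1/3)    [3 ≡ 3 mod 8 ⇒ (2/3) = -1]
  = -1    [(1/3) = 1]
Product: (-1)·(-1) = 1.

1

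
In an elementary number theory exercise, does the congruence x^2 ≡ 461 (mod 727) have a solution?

461 ≡ 1 (mod 4), so quadratic reciprocity gives (461/727) = (727/461). Reduce: 727 ≡ 266 (mod 461). Now have (266/461).
Factor out 2: 266 = 2·133. Since 461 ≡ 5 (mod 8), (2/461) = -1. Now have -(133/461).
133 ≡ 1 (mod 4), so quadratic reciprocity gives (133/461) = (461/133). Reduce: 461 ≡ 62 (mod 133). Now have -(62/133).
Factor out 2: 62 = 2·31. Since 133 ≡ 5 (mod 8), (2/133) = -1. Now have (31/133).
133 ≡ 1 (mod 4), so quadratic reciprocity gives (31/133) = (133/31). Reduce: 133 ≡ 9 (mod 31). Now have (9/31).
9 ≡ 1 (mod 4), so quadratic reciprocity gives (9/31) = (31/9). Reduce: 31 ≡ 4 (mod 9). Now have (4/9).
Factor out 2: 4 = 2^2. Since 9 ≡ 1 (mod 8), (2/9) = +1, and (2/9)^2 = +1. Now have (1/9).
(1/9) = 1. Collecting the sign factors: 1.
The Legendre symbol is 1, so x^2 ≡ 461 (mod 727) has solution.

yes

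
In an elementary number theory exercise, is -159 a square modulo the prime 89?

no

(-159/89)
  = (159/89)    [89 ≡ 1 mod 4 ⇒ (-1/89) = +1]
  = (70/89)    [159 ≡ 70 mod 89]
  = (35/89)    [89 ≡ 1 mod 8 ⇒ (2/89) = +1]
  = (89/35)    [QR: 89 ≡ 1 mod 4, sign kept]
  = (19/35)    [89 ≡ 19 mod 35]
  = -(35/19)    [QR: both ≡ 3 mod 4, sign flips]
  = -(16/19)    [35 ≡ 16 mod 19]
  = -(1/19)    [19 ≡ 3 mod 8 ⇒ (2/19)^4 = +1]
  = -1    [(1/19) = 1]
(-159/89) = -1, and 89 is prime, so -159 is not a quadratic residue mod 89.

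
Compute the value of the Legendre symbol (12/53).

-1

(12/53)
  = (3/53)    [53 ≡ 5 mod 8 ⇒ (2/53)^2 = +1]
  = (53/3)    [QR: 53 ≡ 1 mod 4, sign kept]
  = (2/3)    [53 ≡ 2 mod 3]
  = -(1/3)    [3 ≡ 3 mod 8 ⇒ (2/3) = -1]
  = -1    [(1/3) = 1]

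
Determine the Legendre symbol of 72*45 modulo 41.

By multiplicativity, (72·45/41) = (72/41)·(45/41).
First factor (72/41):
Reduce the numerator: 72 ≡ 31 (mod 41), so (72/41) = (31/41).
41 ≡ 1 (mod 4), so quadratic reciprocity gives (31/41) = (41/31). Reduce: 41 ≡ 10 (mod 31). Now have (10/31).
Factor out 2: 10 = 2·5. Since 31 ≡ 7 (mod 8), (2/31) = +1. Now have (5/31).
5 ≡ 1 (mod 4), so quadratic reciprocity gives (5/31) = (31/5). Reduce: 31 ≡ 1 (mod 5). Now have (1/5).
(1/5) = 1. Collecting the sign factors: 1.
Second factor (45/41):
Reduce the numerator: 45 ≡ 4 (mod 41), so (45/41) = (4/41).
Factor out 2: 4 = 2^2. Since 41 ≡ 1 (mod 8), (2/41) = +1, and (2/41)^2 = +1. Now have (1/41).
(1/41) = 1. Collecting the sign factors: 1.
Product: (1)·(1) = 1.

1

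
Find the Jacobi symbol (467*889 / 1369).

1

By multiplicativity, (467·889 / 1369) = (467 / 1369)·(889 / 1369).
First factor (467 / 1369):
(467 / 1369)
  = (1369 / 467)    [QR: 1369 ≡ 1 mod 4, sign kept]
  = (435 / 467)    [1369 ≡ 435 mod 467]
  = -(467 / 435)    [QR: both ≡ 3 mod 4, sign flips]
  = -(32 / 435)    [467 ≡ 32 mod 435]
  = (1 / 435)    [435 ≡ 3 mod 8 ⇒ (2 / 435)^5 = -1]
  = 1    [(1 / 435) = 1]
Second factor (889 / 1369):
(889 / 1369)
  = (1369 / 889)    [QR: 889 ≡ 1 mod 4, sign kept]
  = (480 / 889)    [1369 ≡ 480 mod 889]
  = (15 / 889)    [889 ≡ 1 mod 8 ⇒ (2 / 889)^5 = +1]
  = (889 / 15)    [QR: 889 ≡ 1 mod 4, sign kept]
  = (4 / 15)    [889 ≡ 4 mod 15]
  = (1 / 15)    [15 ≡ 7 mod 8 ⇒ (2 / 15)^2 = +1]
  = 1    [(1 / 15) = 1]
Product: (1)·(1) = 1.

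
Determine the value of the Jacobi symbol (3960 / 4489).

(3960 / 4489)
  = (495 / 4489)    [4489 ≡ 1 mod 8 ⇒ (2 / 4489)^3 = +1]
  = (4489 / 495)    [QR: 4489 ≡ 1 mod 4, sign kept]
  = (34 / 495)    [4489 ≡ 34 mod 495]
  = (17 / 495)    [495 ≡ 7 mod 8 ⇒ (2 / 495) = +1]
  = (495 / 17)    [QR: 17 ≡ 1 mod 4, sign kept]
  = (2 / 17)    [495 ≡ 2 mod 17]
  = (1 / 17)    [17 ≡ 1 mod 8 ⇒ (2 / 17) = +1]
  = 1    [(1 / 17) = 1]

1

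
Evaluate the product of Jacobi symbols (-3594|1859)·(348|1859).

By multiplicativity, (-3594·348|1859) = (-3594|1859)·(348|1859).
First factor (-3594|1859):
(-3594|1859)
  = (124|1859)    [-3594 ≡ 124 mod 1859]
  = (31|1859)    [1859 ≡ 3 mod 8 ⇒ (2|1859)^2 = +1]
  = -(1859|31)    [QR: both ≡ 3 mod 4, sign flips]
  = -(30|31)    [1859 ≡ 30 mod 31]
  = -(15|31)    [31 ≡ 7 mod 8 ⇒ (2|31) = +1]
  = (31|15)    [QR: both ≡ 3 mod 4, sign flips]
  = (1|15)    [31 ≡ 1 mod 15]
  = 1    [(1|15) = 1]
Second factor (348|1859):
(348|1859)
  = (87|1859)    [1859 ≡ 3 mod 8 ⇒ (2|1859)^2 = +1]
  = -(1859|87)    [QR: both ≡ 3 mod 4, sign flips]
  = -(32|87)    [1859 ≡ 32 mod 87]
  = -(1|87)    [87 ≡ 7 mod 8 ⇒ (2|87)^5 = +1]
  = -1    [(1|87) = 1]
Product: (1)·(-1) = -1.

-1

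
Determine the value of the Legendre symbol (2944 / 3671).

1

Factor out 2: 2944 = 2^7·23. Since 3671 ≡ 7 (mod 8), (2 / 3671) = +1, and (2 / 3671)^7 = +1. Now have (23 / 3671).
Both 23 ≡ 3 and 3671 ≡ 3 (mod 4), so reciprocity gives (23 / 3671) = -(3671 / 23). Reduce: 3671 ≡ 14 (mod 23). Now have -(14 / 23).
Factor out 2: 14 = 2·7. Since 23 ≡ 7 (mod 8), (2 / 23) = +1. Now have -(7 / 23).
Both 7 ≡ 3 and 23 ≡ 3 (mod 4), so reciprocity gives (7 / 23) = -(23 / 7). Reduce: 23 ≡ 2 (mod 7). Now have (2 / 7).
Factor out 2: 2 = 2. Since 7 ≡ 7 (mod 8), (2 / 7) = +1. Now have (1 / 7).
(1 / 7) = 1. Collecting the sign factors: 1.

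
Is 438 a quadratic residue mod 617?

yes

(438/617)
  = (219/617)    [617 ≡ 1 mod 8 ⇒ (2/617) = +1]
  = (617/219)    [QR: 617 ≡ 1 mod 4, sign kept]
  = (179/219)    [617 ≡ 179 mod 219]
  = -(219/179)    [QR: both ≡ 3 mod 4, sign flips]
  = -(40/179)    [219 ≡ 40 mod 179]
  = (5/179)    [179 ≡ 3 mod 8 ⇒ (2/179)^3 = -1]
  = (179/5)    [QR: 5 ≡ 1 mod 4, sign kept]
  = (4/5)    [179 ≡ 4 mod 5]
  = (1/5)    [5 ≡ 5 mod 8 ⇒ (2/5)^2 = +1]
  = 1    [(1/5) = 1]
The Legendre symbol is 1, so x^2 ≡ 438 (mod 617) has solution.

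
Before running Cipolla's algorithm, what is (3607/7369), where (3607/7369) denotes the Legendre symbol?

-1

(3607/7369)
  = (7369/3607)    [QR: 7369 ≡ 1 mod 4, sign kept]
  = (155/3607)    [7369 ≡ 155 mod 3607]
  = -(3607/155)    [QR: both ≡ 3 mod 4, sign flips]
  = -(42/155)    [3607 ≡ 42 mod 155]
  = (21/155)    [155 ≡ 3 mod 8 ⇒ (2/155) = -1]
  = (155/21)    [QR: 21 ≡ 1 mod 4, sign kept]
  = (8/21)    [155 ≡ 8 mod 21]
  = -(1/21)    [21 ≡ 5 mod 8 ⇒ (2/21)^3 = -1]
  = -1    [(1/21) = 1]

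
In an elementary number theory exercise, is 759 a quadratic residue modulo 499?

(759|499)
  = (260|499)    [759 ≡ 260 mod 499]
  = (65|499)    [499 ≡ 3 mod 8 ⇒ (2|499)^2 = +1]
  = (499|65)    [QR: 65 ≡ 1 mod 4, sign kept]
  = (44|65)    [499 ≡ 44 mod 65]
  = (11|65)    [65 ≡ 1 mod 8 ⇒ (2|65)^2 = +1]
  = (65|11)    [QR: 65 ≡ 1 mod 4, sign kept]
  = (10|11)    [65 ≡ 10 mod 11]
  = -(5|11)    [11 ≡ 3 mod 8 ⇒ (2|11) = -1]
  = -(11|5)    [QR: 5 ≡ 1 mod 4, sign kept]
  = -(1|5)    [11 ≡ 1 mod 5]
  = -1    [(1|5) = 1]
The Legendre symbol is -1, so x^2 ≡ 759 (mod 499) has no solution.

no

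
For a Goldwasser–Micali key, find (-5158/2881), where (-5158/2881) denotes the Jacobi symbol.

Pull out -1: (-5158/2881) = (-1/2881)·(5158/2881). Since 2881 ≡ 1 (mod 4), (-1/2881) = +1. Now have (5158/2881).
Reduce the numerator: 5158 ≡ 2277 (mod 2881), so (5158/2881) = (2277/2881).
2277 ≡ 1 (mod 4), so quadratic reciprocity gives (2277/2881) = (2881/2277). Reduce: 2881 ≡ 604 (mod 2277). Now have (604/2277).
Factor out 2: 604 = 2^2·151. Since 2277 ≡ 5 (mod 8), (2/2277) = -1, and (2/2277)^2 = +1. Now have (151/2277).
2277 ≡ 1 (mod 4), so quadratic reciprocity gives (151/2277) = (2277/151). Reduce: 2277 ≡ 12 (mod 151). Now have (12/151).
Factor out 2: 12 = 2^2·3. Since 151 ≡ 7 (mod 8), (2/151) = +1, and (2/151)^2 = +1. Now have (3/151).
Both 3 ≡ 3 and 151 ≡ 3 (mod 4), so reciprocity gives (3/151) = -(151/3). Reduce: 151 ≡ 1 (mod 3). Now have -(1/3).
(1/3) = 1. Collecting the sign factors: -1.

-1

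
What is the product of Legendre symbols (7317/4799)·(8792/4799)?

By multiplicativity, (7317·8792/4799) = (7317/4799)·(8792/4799).
First factor (7317/4799):
(7317/4799)
  = (2518/4799)    [7317 ≡ 2518 mod 4799]
  = (1259/4799)    [4799 ≡ 7 mod 8 ⇒ (2/4799) = +1]
  = -(4799/1259)    [QR: both ≡ 3 mod 4, sign flips]
  = -(1022/1259)    [4799 ≡ 1022 mod 1259]
  = (511/1259)    [1259 ≡ 3 mod 8 ⇒ (2/1259) = -1]
  = -(1259/511)    [QR: both ≡ 3 mod 4, sign flips]
  = -(237/511)    [1259 ≡ 237 mod 511]
  = -(511/237)    [QR: 237 ≡ 1 mod 4, sign kept]
  = -(37/237)    [511 ≡ 37 mod 237]
  = -(237/37)    [QR: 37 ≡ 1 mod 4, sign kept]
  = -(15/37)    [237 ≡ 15 mod 37]
  = -(37/15)    [QR: 37 ≡ 1 mod 4, sign kept]
  = -(7/15)    [37 ≡ 7 mod 15]
  = (15/7)    [QR: both ≡ 3 mod 4, sign flips]
  = (1/7)    [15 ≡ 1 mod 7]
  = 1    [(1/7) = 1]
Second factor (8792/4799):
(8792/4799)
  = (3993/4799)    [8792 ≡ 3993 mod 4799]
  = (4799/3993)    [QR: 3993 ≡ 1 mod 4, sign kept]
  = (806/3993)    [4799 ≡ 806 mod 3993]
  = (403/3993)    [3993 ≡ 1 mod 8 ⇒ (2/3993) = +1]
  = (3993/403)    [QR: 3993 ≡ 1 mod 4, sign kept]
  = (366/403)    [3993 ≡ 366 mod 403]
  = -(183/403)    [403 ≡ 3 mod 8 ⇒ (2/403) = -1]
  = (403/183)    [QR: both ≡ 3 mod 4, sign flips]
  = (37/183)    [403 ≡ 37 mod 183]
  = (183/37)    [QR: 37 ≡ 1 mod 4, sign kept]
  = (35/37)    [183 ≡ 35 mod 37]
  = (37/35)    [QR: 37 ≡ 1 mod 4, sign kept]
  = (2/35)    [37 ≡ 2 mod 35]
  = -(1/35)    [35 ≡ 3 mod 8 ⇒ (2/35) = -1]
  = -1    [(1/35) = 1]
Product: (1)·(-1) = -1.

-1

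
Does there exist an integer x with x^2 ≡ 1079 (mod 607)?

no

(1079/607)
  = (472/607)    [1079 ≡ 472 mod 607]
  = (59/607)    [607 ≡ 7 mod 8 ⇒ (2/607)^3 = +1]
  = -(607/59)    [QR: both ≡ 3 mod 4, sign flips]
  = -(17/59)    [607 ≡ 17 mod 59]
  = -(59/17)    [QR: 17 ≡ 1 mod 4, sign kept]
  = -(8/17)    [59 ≡ 8 mod 17]
  = -(1/17)    [17 ≡ 1 mod 8 ⇒ (2/17)^3 = +1]
  = -1    [(1/17) = 1]
(1079/607) = -1, and 607 is prime, so 1079 is not a quadratic residue mod 607.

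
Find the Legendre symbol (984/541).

-1

(984/541)
  = (443/541)    [984 ≡ 443 mod 541]
  = (541/443)    [QR: 541 ≡ 1 mod 4, sign kept]
  = (98/443)    [541 ≡ 98 mod 443]
  = -(49/443)    [443 ≡ 3 mod 8 ⇒ (2/443) = -1]
  = -(443/49)    [QR: 49 ≡ 1 mod 4, sign kept]
  = -(2/49)    [443 ≡ 2 mod 49]
  = -(1/49)    [49 ≡ 1 mod 8 ⇒ (2/49) = +1]
  = -1    [(1/49) = 1]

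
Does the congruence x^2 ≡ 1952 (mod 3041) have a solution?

yes

(1952/3041)
  = (61/3041)    [3041 ≡ 1 mod 8 ⇒ (2/3041)^5 = +1]
  = (3041/61)    [QR: 61 ≡ 1 mod 4, sign kept]
  = (52/61)    [3041 ≡ 52 mod 61]
  = (13/61)    [61 ≡ 5 mod 8 ⇒ (2/61)^2 = +1]
  = (61/13)    [QR: 13 ≡ 1 mod 4, sign kept]
  = (9/13)    [61 ≡ 9 mod 13]
  = (13/9)    [QR: 9 ≡ 1 mod 4, sign kept]
  = (4/9)    [13 ≡ 4 mod 9]
  = (1/9)    [9 ≡ 1 mod 8 ⇒ (2/9)^2 = +1]
  = 1    [(1/9) = 1]
The Legendre symbol is 1, so x^2 ≡ 1952 (mod 3041) has solution.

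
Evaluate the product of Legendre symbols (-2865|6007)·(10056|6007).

1

By multiplicativity, (-2865·10056|6007) = (-2865|6007)·(10056|6007).
First factor (-2865|6007):
(-2865|6007)
  = -(2865|6007)    [6007 ≡ 3 mod 4 ⇒ (-1|6007) = -1]
  = -(6007|2865)    [QR: 2865 ≡ 1 mod 4, sign kept]
  = -(277|2865)    [6007 ≡ 277 mod 2865]
  = -(2865|277)    [QR: 277 ≡ 1 mod 4, sign kept]
  = -(95|277)    [2865 ≡ 95 mod 277]
  = -(277|95)    [QR: 277 ≡ 1 mod 4, sign kept]
  = -(87|95)    [277 ≡ 87 mod 95]
  = (95|87)    [QR: both ≡ 3 mod 4, sign flips]
  = (8|87)    [95 ≡ 8 mod 87]
  = (1|87)    [87 ≡ 7 mod 8 ⇒ (2|87)^3 = +1]
  = 1    [(1|87) = 1]
Second factor (10056|6007):
(10056|6007)
  = (4049|6007)    [10056 ≡ 4049 mod 6007]
  = (6007|4049)    [QR: 4049 ≡ 1 mod 4, sign kept]
  = (1958|4049)    [6007 ≡ 1958 mod 4049]
  = (979|4049)    [4049 ≡ 1 mod 8 ⇒ (2|4049) = +1]
  = (4049|979)    [QR: 4049 ≡ 1 mod 4, sign kept]
  = (133|979)    [4049 ≡ 133 mod 979]
  = (979|133)    [QR: 133 ≡ 1 mod 4, sign kept]
  = (48|133)    [979 ≡ 48 mod 133]
  = (3|133)    [133 ≡ 5 mod 8 ⇒ (2|133)^4 = +1]
  = (133|3)    [QR: 133 ≡ 1 mod 4, sign kept]
  = (1|3)    [133 ≡ 1 mod 3]
  = 1    [(1|3) = 1]
Product: (1)·(1) = 1.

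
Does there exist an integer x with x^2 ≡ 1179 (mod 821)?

Reduce the numerator: 1179 ≡ 358 (mod 821), so (1179/821) = (358/821).
Factor out 2: 358 = 2·179. Since 821 ≡ 5 (mod 8), (2/821) = -1. Now have -(179/821).
821 ≡ 1 (mod 4), so quadratic reciprocity gives (179/821) = (821/179). Reduce: 821 ≡ 105 (mod 179). Now have -(105/179).
105 ≡ 1 (mod 4), so quadratic reciprocity gives (105/179) = (179/105). Reduce: 179 ≡ 74 (mod 105). Now have -(74/105).
Factor out 2: 74 = 2·37. Since 105 ≡ 1 (mod 8), (2/105) = +1. Now have -(37/105).
37 ≡ 1 (mod 4), so quadratic reciprocity gives (37/105) = (105/37). Reduce: 105 ≡ 31 (mod 37). Now have -(31/37).
37 ≡ 1 (mod 4), so quadratic reciprocity gives (31/37) = (37/31). Reduce: 37 ≡ 6 (mod 31). Now have -(6/31).
Factor out 2: 6 = 2·3. Since 31 ≡ 7 (mod 8), (2/31) = +1. Now have -(3/31).
Both 3 ≡ 3 and 31 ≡ 3 (mod 4), so reciprocity gives (3/31) = -(31/3). Reduce: 31 ≡ 1 (mod 3). Now have (1/3).
(1/3) = 1. Collecting the sign factors: 1.
The Legendre symbol is 1, so x^2 ≡ 1179 (mod 821) has solution.

yes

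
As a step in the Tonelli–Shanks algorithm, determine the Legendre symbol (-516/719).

1

(-516/719)
  = -(516/719)    [719 ≡ 3 mod 4 ⇒ (-1/719) = -1]
  = -(129/719)    [719 ≡ 7 mod 8 ⇒ (2/719)^2 = +1]
  = -(719/129)    [QR: 129 ≡ 1 mod 4, sign kept]
  = -(74/129)    [719 ≡ 74 mod 129]
  = -(37/129)    [129 ≡ 1 mod 8 ⇒ (2/129) = +1]
  = -(129/37)    [QR: 37 ≡ 1 mod 4, sign kept]
  = -(18/37)    [129 ≡ 18 mod 37]
  = (9/37)    [37 ≡ 5 mod 8 ⇒ (2/37) = -1]
  = (37/9)    [QR: 9 ≡ 1 mod 4, sign kept]
  = (1/9)    [37 ≡ 1 mod 9]
  = 1    [(1/9) = 1]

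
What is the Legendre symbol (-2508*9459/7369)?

1

By multiplicativity, (-2508·9459/7369) = (-2508/7369)·(9459/7369).
First factor (-2508/7369):
(-2508/7369)
  = (2508/7369)    [7369 ≡ 1 mod 4 ⇒ (-1/7369) = +1]
  = (627/7369)    [7369 ≡ 1 mod 8 ⇒ (2/7369)^2 = +1]
  = (7369/627)    [QR: 7369 ≡ 1 mod 4, sign kept]
  = (472/627)    [7369 ≡ 472 mod 627]
  = -(59/627)    [627 ≡ 3 mod 8 ⇒ (2/627)^3 = -1]
  = (627/59)    [QR: both ≡ 3 mod 4, sign flips]
  = (37/59)    [627 ≡ 37 mod 59]
  = (59/37)    [QR: 37 ≡ 1 mod 4, sign kept]
  = (22/37)    [59 ≡ 22 mod 37]
  = -(11/37)    [37 ≡ 5 mod 8 ⇒ (2/37) = -1]
  = -(37/11)    [QR: 37 ≡ 1 mod 4, sign kept]
  = -(4/11)    [37 ≡ 4 mod 11]
  = -(1/11)    [11 ≡ 3 mod 8 ⇒ (2/11)^2 = +1]
  = -1    [(1/11) = 1]
Second factor (9459/7369):
(9459/7369)
  = (2090/7369)    [9459 ≡ 2090 mod 7369]
  = (1045/7369)    [7369 ≡ 1 mod 8 ⇒ (2/7369) = +1]
  = (7369/1045)    [QR: 1045 ≡ 1 mod 4, sign kept]
  = (54/1045)    [7369 ≡ 54 mod 1045]
  = -(27/1045)    [1045 ≡ 5 mod 8 ⇒ (2/1045) = -1]
  = -(1045/27)    [QR: 1045 ≡ 1 mod 4, sign kept]
  = -(19/27)    [1045 ≡ 19 mod 27]
  = (27/19)    [QR: both ≡ 3 mod 4, sign flips]
  = (8/19)    [27 ≡ 8 mod 19]
  = -(1/19)    [19 ≡ 3 mod 8 ⇒ (2/19)^3 = -1]
  = -1    [(1/19) = 1]
Product: (-1)·(-1) = 1.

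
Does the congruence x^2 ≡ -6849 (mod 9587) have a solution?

no

(-6849/9587)
  = (2738/9587)    [-6849 ≡ 2738 mod 9587]
  = -(1369/9587)    [9587 ≡ 3 mod 8 ⇒ (2/9587) = -1]
  = -(9587/1369)    [QR: 1369 ≡ 1 mod 4, sign kept]
  = -(4/1369)    [9587 ≡ 4 mod 1369]
  = -(1/1369)    [1369 ≡ 1 mod 8 ⇒ (2/1369)^2 = +1]
  = -1    [(1/1369) = 1]
The Legendre symbol is -1, so x^2 ≡ -6849 (mod 9587) has no solution.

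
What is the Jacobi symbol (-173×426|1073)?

-1

By multiplicativity, (-173·426|1073) = (-173|1073)·(426|1073).
First factor (-173|1073):
(-173|1073)
  = (900|1073)    [-173 ≡ 900 mod 1073]
  = (225|1073)    [1073 ≡ 1 mod 8 ⇒ (2|1073)^2 = +1]
  = (1073|225)    [QR: 225 ≡ 1 mod 4, sign kept]
  = (173|225)    [1073 ≡ 173 mod 225]
  = (225|173)    [QR: 173 ≡ 1 mod 4, sign kept]
  = (52|173)    [225 ≡ 52 mod 173]
  = (13|173)    [173 ≡ 5 mod 8 ⇒ (2|173)^2 = +1]
  = (173|13)    [QR: 13 ≡ 1 mod 4, sign kept]
  = (4|13)    [173 ≡ 4 mod 13]
  = (1|13)    [13 ≡ 5 mod 8 ⇒ (2|13)^2 = +1]
  = 1    [(1|13) = 1]
Second factor (426|1073):
(426|1073)
  = (213|1073)    [1073 ≡ 1 mod 8 ⇒ (2|1073) = +1]
  = (1073|213)    [QR: 213 ≡ 1 mod 4, sign kept]
  = (8|213)    [1073 ≡ 8 mod 213]
  = -(1|213)    [213 ≡ 5 mod 8 ⇒ (2|213)^3 = -1]
  = -1    [(1|213) = 1]
Product: (1)·(-1) = -1.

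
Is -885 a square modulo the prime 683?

yes

(-885/683)
  = (481/683)    [-885 ≡ 481 mod 683]
  = (683/481)    [QR: 481 ≡ 1 mod 4, sign kept]
  = (202/481)    [683 ≡ 202 mod 481]
  = (101/481)    [481 ≡ 1 mod 8 ⇒ (2/481) = +1]
  = (481/101)    [QR: 101 ≡ 1 mod 4, sign kept]
  = (77/101)    [481 ≡ 77 mod 101]
  = (101/77)    [QR: 77 ≡ 1 mod 4, sign kept]
  = (24/77)    [101 ≡ 24 mod 77]
  = -(3/77)    [77 ≡ 5 mod 8 ⇒ (2/77)^3 = -1]
  = -(77/3)    [QR: 77 ≡ 1 mod 4, sign kept]
  = -(2/3)    [77 ≡ 2 mod 3]
  = (1/3)    [3 ≡ 3 mod 8 ⇒ (2/3) = -1]
  = 1    [(1/3) = 1]
The Legendre symbol is 1, so x^2 ≡ -885 (mod 683) has solution.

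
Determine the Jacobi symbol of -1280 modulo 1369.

Reduce the numerator: -1280 ≡ 89 (mod 1369), so (-1280|1369) = (89|1369).
89 ≡ 1 (mod 4), so quadratic reciprocity gives (89|1369) = (1369|89). Reduce: 1369 ≡ 34 (mod 89). Now have (34|89).
Factor out 2: 34 = 2·17. Since 89 ≡ 1 (mod 8), (2|89) = +1. Now have (17|89).
17 ≡ 1 (mod 4), so quadratic reciprocity gives (17|89) = (89|17). Reduce: 89 ≡ 4 (mod 17). Now have (4|17).
Factor out 2: 4 = 2^2. Since 17 ≡ 1 (mod 8), (2|17) = +1, and (2|17)^2 = +1. Now have (1|17).
(1|17) = 1. Collecting the sign factors: 1.

1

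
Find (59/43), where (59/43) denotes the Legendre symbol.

1

(59/43)
  = (16/43)    [59 ≡ 16 mod 43]
  = (1/43)    [43 ≡ 3 mod 8 ⇒ (2/43)^4 = +1]
  = 1    [(1/43) = 1]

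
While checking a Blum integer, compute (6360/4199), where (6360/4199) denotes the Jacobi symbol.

(6360/4199)
  = (2161/4199)    [6360 ≡ 2161 mod 4199]
  = (4199/2161)    [QR: 2161 ≡ 1 mod 4, sign kept]
  = (2038/2161)    [4199 ≡ 2038 mod 2161]
  = (1019/2161)    [2161 ≡ 1 mod 8 ⇒ (2/2161) = +1]
  = (2161/1019)    [QR: 2161 ≡ 1 mod 4, sign kept]
  = (123/1019)    [2161 ≡ 123 mod 1019]
  = -(1019/123)    [QR: both ≡ 3 mod 4, sign flips]
  = -(35/123)    [1019 ≡ 35 mod 123]
  = (123/35)    [QR: both ≡ 3 mod 4, sign flips]
  = (18/35)    [123 ≡ 18 mod 35]
  = -(9/35)    [35 ≡ 3 mod 8 ⇒ (2/35) = -1]
  = -(35/9)    [QR: 9 ≡ 1 mod 4, sign kept]
  = -(8/9)    [35 ≡ 8 mod 9]
  = -(1/9)    [9 ≡ 1 mod 8 ⇒ (2/9)^3 = +1]
  = -1    [(1/9) = 1]

-1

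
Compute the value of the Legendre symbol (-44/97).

Reduce the numerator: -44 ≡ 53 (mod 97), so (-44/97) = (53/97).
53 ≡ 1 (mod 4), so quadratic reciprocity gives (53/97) = (97/53). Reduce: 97 ≡ 44 (mod 53). Now have (44/53).
Factor out 2: 44 = 2^2·11. Since 53 ≡ 5 (mod 8), (2/53) = -1, and (2/53)^2 = +1. Now have (11/53).
53 ≡ 1 (mod 4), so quadratic reciprocity gives (11/53) = (53/11). Reduce: 53 ≡ 9 (mod 11). Now have (9/11).
9 ≡ 1 (mod 4), so quadratic reciprocity gives (9/11) = (11/9). Reduce: 11 ≡ 2 (mod 9). Now have (2/9).
Factor out 2: 2 = 2. Since 9 ≡ 1 (mod 8), (2/9) = +1. Now have (1/9).
(1/9) = 1. Collecting the sign factors: 1.

1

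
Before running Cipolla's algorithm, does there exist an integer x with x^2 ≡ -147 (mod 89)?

(-147/89)
  = (31/89)    [-147 ≡ 31 mod 89]
  = (89/31)    [QR: 89 ≡ 1 mod 4, sign kept]
  = (27/31)    [89 ≡ 27 mod 31]
  = -(31/27)    [QR: both ≡ 3 mod 4, sign flips]
  = -(4/27)    [31 ≡ 4 mod 27]
  = -(1/27)    [27 ≡ 3 mod 8 ⇒ (2/27)^2 = +1]
  = -1    [(1/27) = 1]
The Legendre symbol is -1, so x^2 ≡ -147 (mod 89) has no solution.

no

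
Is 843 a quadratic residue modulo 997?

no

(843/997)
  = (997/843)    [QR: 997 ≡ 1 mod 4, sign kept]
  = (154/843)    [997 ≡ 154 mod 843]
  = -(77/843)    [843 ≡ 3 mod 8 ⇒ (2/843) = -1]
  = -(843/77)    [QR: 77 ≡ 1 mod 4, sign kept]
  = -(73/77)    [843 ≡ 73 mod 77]
  = -(77/73)    [QR: 73 ≡ 1 mod 4, sign kept]
  = -(4/73)    [77 ≡ 4 mod 73]
  = -(1/73)    [73 ≡ 1 mod 8 ⇒ (2/73)^2 = +1]
  = -1    [(1/73) = 1]
The Legendre symbol is -1, so x^2 ≡ 843 (mod 997) has no solution.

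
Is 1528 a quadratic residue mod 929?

no

(1528/929)
  = (599/929)    [1528 ≡ 599 mod 929]
  = (929/599)    [QR: 929 ≡ 1 mod 4, sign kept]
  = (330/599)    [929 ≡ 330 mod 599]
  = (165/599)    [599 ≡ 7 mod 8 ⇒ (2/599) = +1]
  = (599/165)    [QR: 165 ≡ 1 mod 4, sign kept]
  = (104/165)    [599 ≡ 104 mod 165]
  = -(13/165)    [165 ≡ 5 mod 8 ⇒ (2/165)^3 = -1]
  = -(165/13)    [QR: 13 ≡ 1 mod 4, sign kept]
  = -(9/13)    [165 ≡ 9 mod 13]
  = -(13/9)    [QR: 9 ≡ 1 mod 4, sign kept]
  = -(4/9)    [13 ≡ 4 mod 9]
  = -(1/9)    [9 ≡ 1 mod 8 ⇒ (2/9)^2 = +1]
  = -1    [(1/9) = 1]
The Legendre symbol is -1, so x^2 ≡ 1528 (mod 929) has no solution.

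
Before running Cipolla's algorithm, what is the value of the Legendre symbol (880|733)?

1

(880|733)
  = (147|733)    [880 ≡ 147 mod 733]
  = (733|147)    [QR: 733 ≡ 1 mod 4, sign kept]
  = (145|147)    [733 ≡ 145 mod 147]
  = (147|145)    [QR: 145 ≡ 1 mod 4, sign kept]
  = (2|145)    [147 ≡ 2 mod 145]
  = (1|145)    [145 ≡ 1 mod 8 ⇒ (2|145) = +1]
  = 1    [(1|145) = 1]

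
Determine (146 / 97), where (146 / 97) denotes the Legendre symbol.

Reduce the numerator: 146 ≡ 49 (mod 97), so (146 / 97) = (49 / 97).
49 ≡ 1 (mod 4), so quadratic reciprocity gives (49 / 97) = (97 / 49). Reduce: 97 ≡ 48 (mod 49). Now have (48 / 49).
Factor out 2: 48 = 2^4·3. Since 49 ≡ 1 (mod 8), (2 / 49) = +1, and (2 / 49)^4 = +1. Now have (3 / 49).
49 ≡ 1 (mod 4), so quadratic reciprocity gives (3 / 49) = (49 / 3). Reduce: 49 ≡ 1 (mod 3). Now have (1 / 3).
(1 / 3) = 1. Collecting the sign factors: 1.

1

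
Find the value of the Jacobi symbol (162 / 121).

1

Reduce the numerator: 162 ≡ 41 (mod 121), so (162 / 121) = (41 / 121).
41 ≡ 1 (mod 4), so quadratic reciprocity gives (41 / 121) = (121 / 41). Reduce: 121 ≡ 39 (mod 41). Now have (39 / 41).
41 ≡ 1 (mod 4), so quadratic reciprocity gives (39 / 41) = (41 / 39). Reduce: 41 ≡ 2 (mod 39). Now have (2 / 39).
Factor out 2: 2 = 2. Since 39 ≡ 7 (mod 8), (2 / 39) = +1. Now have (1 / 39).
(1 / 39) = 1. Collecting the sign factors: 1.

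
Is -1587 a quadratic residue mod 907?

(-1587/907)
  = (227/907)    [-1587 ≡ 227 mod 907]
  = -(907/227)    [QR: both ≡ 3 mod 4, sign flips]
  = -(226/227)    [907 ≡ 226 mod 227]
  = (113/227)    [227 ≡ 3 mod 8 ⇒ (2/227) = -1]
  = (227/113)    [QR: 113 ≡ 1 mod 4, sign kept]
  = (1/113)    [227 ≡ 1 mod 113]
  = 1    [(1/113) = 1]
The Legendre symbol is 1, so x^2 ≡ -1587 (mod 907) has solution.

yes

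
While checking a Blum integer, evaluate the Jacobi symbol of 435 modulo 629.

(435/629)
  = (629/435)    [QR: 629 ≡ 1 mod 4, sign kept]
  = (194/435)    [629 ≡ 194 mod 435]
  = -(97/435)    [435 ≡ 3 mod 8 ⇒ (2/435) = -1]
  = -(435/97)    [QR: 97 ≡ 1 mod 4, sign kept]
  = -(47/97)    [435 ≡ 47 mod 97]
  = -(97/47)    [QR: 97 ≡ 1 mod 4, sign kept]
  = -(3/47)    [97 ≡ 3 mod 47]
  = (47/3)    [QR: both ≡ 3 mod 4, sign flips]
  = (2/3)    [47 ≡ 2 mod 3]
  = -(1/3)    [3 ≡ 3 mod 8 ⇒ (2/3) = -1]
  = -1    [(1/3) = 1]

-1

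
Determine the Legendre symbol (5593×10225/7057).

-1

By multiplicativity, (5593·10225/7057) = (5593/7057)·(10225/7057).
First factor (5593/7057):
5593 ≡ 1 (mod 4), so quadratic reciprocity gives (5593/7057) = (7057/5593). Reduce: 7057 ≡ 1464 (mod 5593). Now have (1464/5593).
Factor out 2: 1464 = 2^3·183. Since 5593 ≡ 1 (mod 8), (2/5593) = +1, and (2/5593)^3 = +1. Now have (183/5593).
5593 ≡ 1 (mod 4), so quadratic reciprocity gives (183/5593) = (5593/183). Reduce: 5593 ≡ 103 (mod 183). Now have (103/183).
Both 103 ≡ 3 and 183 ≡ 3 (mod 4), so reciprocity gives (103/183) = -(183/103). Reduce: 183 ≡ 80 (mod 103). Now have -(80/103).
Factor out 2: 80 = 2^4·5. Since 103 ≡ 7 (mod 8), (2/103) = +1, and (2/103)^4 = +1. Now have -(5/103).
5 ≡ 1 (mod 4), so quadratic reciprocity gives (5/103) = (103/5). Reduce: 103 ≡ 3 (mod 5). Now have -(3/5).
5 ≡ 1 (mod 4), so quadratic reciprocity gives (3/5) = (5/3). Reduce: 5 ≡ 2 (mod 3). Now have -(2/3).
Factor out 2: 2 = 2. Since 3 ≡ 3 (mod 8), (2/3) = -1. Now have (1/3).
(1/3) = 1. Collecting the sign factors: 1.
Second factor (10225/7057):
Reduce the numerator: 10225 ≡ 3168 (mod 7057), so (10225/7057) = (3168/7057).
Factor out 2: 3168 = 2^5·99. Since 7057 ≡ 1 (mod 8), (2/7057) = +1, and (2/7057)^5 = +1. Now have (99/7057).
7057 ≡ 1 (mod 4), so quadratic reciprocity gives (99/7057) = (7057/99). Reduce: 7057 ≡ 28 (mod 99). Now have (28/99).
Factor out 2: 28 = 2^2·7. Since 99 ≡ 3 (mod 8), (2/99) = -1, and (2/99)^2 = +1. Now have (7/99).
Both 7 ≡ 3 and 99 ≡ 3 (mod 4), so reciprocity gives (7/99) = -(99/7). Reduce: 99 ≡ 1 (mod 7). Now have -(1/7).
(1/7) = 1. Collecting the sign factors: -1.
Product: (1)·(-1) = -1.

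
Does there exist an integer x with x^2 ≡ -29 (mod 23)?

no

(-29/23)
  = -(29/23)    [23 ≡ 3 mod 4 ⇒ (-1/23) = -1]
  = -(6/23)    [29 ≡ 6 mod 23]
  = -(3/23)    [23 ≡ 7 mod 8 ⇒ (2/23) = +1]
  = (23/3)    [QR: both ≡ 3 mod 4, sign flips]
  = (2/3)    [23 ≡ 2 mod 3]
  = -(1/3)    [3 ≡ 3 mod 8 ⇒ (2/3) = -1]
  = -1    [(1/3) = 1]
(-29/23) = -1, and 23 is prime, so -29 is not a quadratic residue mod 23.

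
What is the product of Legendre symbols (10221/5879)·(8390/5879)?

By multiplicativity, (10221·8390/5879) = (10221/5879)·(8390/5879).
First factor (10221/5879):
Reduce the numerator: 10221 ≡ 4342 (mod 5879), so (10221/5879) = (4342/5879).
Factor out 2: 4342 = 2·2171. Since 5879 ≡ 7 (mod 8), (2/5879) = +1. Now have (2171/5879).
Both 2171 ≡ 3 and 5879 ≡ 3 (mod 4), so reciprocity gives (2171/5879) = -(5879/2171). Reduce: 5879 ≡ 1537 (mod 2171). Now have -(1537/2171).
1537 ≡ 1 (mod 4), so quadratic reciprocity gives (1537/2171) = (2171/1537). Reduce: 2171 ≡ 634 (mod 1537). Now have -(634/1537).
Factor out 2: 634 = 2·317. Since 1537 ≡ 1 (mod 8), (2/1537) = +1. Now have -(317/1537).
317 ≡ 1 (mod 4), so quadratic reciprocity gives (317/1537) = (1537/317). Reduce: 1537 ≡ 269 (mod 317). Now have -(269/317).
269 ≡ 1 (mod 4), so quadratic reciprocity gives (269/317) = (317/269). Reduce: 317 ≡ 48 (mod 269). Now have -(48/269).
Factor out 2: 48 = 2^4·3. Since 269 ≡ 5 (mod 8), (2/269) = -1, and (2/269)^4 = +1. Now have -(3/269).
269 ≡ 1 (mod 4), so quadratic reciprocity gives (3/269) = (269/3). Reduce: 269 ≡ 2 (mod 3). Now have -(2/3).
Factor out 2: 2 = 2. Since 3 ≡ 3 (mod 8), (2/3) = -1. Now have (1/3).
(1/3) = 1. Collecting the sign factors: 1.
Second factor (8390/5879):
Reduce the numerator: 8390 ≡ 2511 (mod 5879), so (8390/5879) = (2511/5879).
Both 2511 ≡ 3 and 5879 ≡ 3 (mod 4), so reciprocity gives (2511/5879) = -(5879/2511). Reduce: 5879 ≡ 857 (mod 2511). Now have -(857/2511).
857 ≡ 1 (mod 4), so quadratic reciprocity gives (857/2511) = (2511/857). Reduce: 2511 ≡ 797 (mod 857). Now have -(797/857).
797 ≡ 1 (mod 4), so quadratic reciprocity gives (797/857) = (857/797). Reduce: 857 ≡ 60 (mod 797). Now have -(60/797).
Factor out 2: 60 = 2^2·15. Since 797 ≡ 5 (mod 8), (2/797) = -1, and (2/797)^2 = +1. Now have -(15/797).
797 ≡ 1 (mod 4), so quadratic reciprocity gives (15/797) = (797/15). Reduce: 797 ≡ 2 (mod 15). Now have -(2/15).
Factor out 2: 2 = 2. Since 15 ≡ 7 (mod 8), (2/15) = +1. Now have -(1/15).
(1/15) = 1. Collecting the sign factors: -1.
Product: (1)·(-1) = -1.

-1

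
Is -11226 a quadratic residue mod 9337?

Pull out -1: (-11226/9337) = (-1/9337)·(11226/9337). Since 9337 ≡ 1 (mod 4), (-1/9337) = +1. Now have (11226/9337).
Reduce the numerator: 11226 ≡ 1889 (mod 9337), so (11226/9337) = (1889/9337).
1889 ≡ 1 (mod 4), so quadratic reciprocity gives (1889/9337) = (9337/1889). Reduce: 9337 ≡ 1781 (mod 1889). Now have (1781/1889).
1781 ≡ 1 (mod 4), so quadratic reciprocity gives (1781/1889) = (1889/1781). Reduce: 1889 ≡ 108 (mod 1781). Now have (108/1781).
Factor out 2: 108 = 2^2·27. Since 1781 ≡ 5 (mod 8), (2/1781) = -1, and (2/1781)^2 = +1. Now have (27/1781).
1781 ≡ 1 (mod 4), so quadratic reciprocity gives (27/1781) = (1781/27). Reduce: 1781 ≡ 26 (mod 27). Now have (26/27).
Factor out 2: 26 = 2·13. Since 27 ≡ 3 (mod 8), (2/27) = -1. Now have -(13/27).
13 ≡ 1 (mod 4), so quadratic reciprocity gives (13/27) = (27/13). Reduce: 27 ≡ 1 (mod 13). Now have -(1/13).
(1/13) = 1. Collecting the sign factors: -1.
(-11226/9337) = -1, and 9337 is prime, so -11226 is not a quadratic residue mod 9337.

no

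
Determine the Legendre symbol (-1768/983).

Reduce the numerator: -1768 ≡ 198 (mod 983), so (-1768/983) = (198/983).
Factor out 2: 198 = 2·99. Since 983 ≡ 7 (mod 8), (2/983) = +1. Now have (99/983).
Both 99 ≡ 3 and 983 ≡ 3 (mod 4), so reciprocity gives (99/983) = -(983/99). Reduce: 983 ≡ 92 (mod 99). Now have -(92/99).
Factor out 2: 92 = 2^2·23. Since 99 ≡ 3 (mod 8), (2/99) = -1, and (2/99)^2 = +1. Now have -(23/99).
Both 23 ≡ 3 and 99 ≡ 3 (mod 4), so reciprocity gives (23/99) = -(99/23). Reduce: 99 ≡ 7 (mod 23). Now have (7/23).
Both 7 ≡ 3 and 23 ≡ 3 (mod 4), so reciprocity gives (7/23) = -(23/7). Reduce: 23 ≡ 2 (mod 7). Now have -(2/7).
Factor out 2: 2 = 2. Since 7 ≡ 7 (mod 8), (2/7) = +1. Now have -(1/7).
(1/7) = 1. Collecting the sign factors: -1.

-1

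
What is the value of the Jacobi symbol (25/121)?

25 ≡ 1 (mod 4), so quadratic reciprocity gives (25/121) = (121/25). Reduce: 121 ≡ 21 (mod 25). Now have (21/25).
21 ≡ 1 (mod 4), so quadratic reciprocity gives (21/25) = (25/21). Reduce: 25 ≡ 4 (mod 21). Now have (4/21).
Factor out 2: 4 = 2^2. Since 21 ≡ 5 (mod 8), (2/21) = -1, and (2/21)^2 = +1. Now have (1/21).
(1/21) = 1. Collecting the sign factors: 1.

1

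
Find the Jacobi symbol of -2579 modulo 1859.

-1

(-2579/1859)
  = (1139/1859)    [-2579 ≡ 1139 mod 1859]
  = -(1859/1139)    [QR: both ≡ 3 mod 4, sign flips]
  = -(720/1139)    [1859 ≡ 720 mod 1139]
  = -(45/1139)    [1139 ≡ 3 mod 8 ⇒ (2/1139)^4 = +1]
  = -(1139/45)    [QR: 45 ≡ 1 mod 4, sign kept]
  = -(14/45)    [1139 ≡ 14 mod 45]
  = (7/45)    [45 ≡ 5 mod 8 ⇒ (2/45) = -1]
  = (45/7)    [QR: 45 ≡ 1 mod 4, sign kept]
  = (3/7)    [45 ≡ 3 mod 7]
  = -(7/3)    [QR: both ≡ 3 mod 4, sign flips]
  = -(1/3)    [7 ≡ 1 mod 3]
  = -1    [(1/3) = 1]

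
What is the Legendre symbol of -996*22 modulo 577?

By multiplicativity, (-996·22 / 577) = (-996 / 577)·(22 / 577).
First factor (-996 / 577):
(-996 / 577)
  = (996 / 577)    [577 ≡ 1 mod 4 ⇒ (-1 / 577) = +1]
  = (419 / 577)    [996 ≡ 419 mod 577]
  = (577 / 419)    [QR: 577 ≡ 1 mod 4, sign kept]
  = (158 / 419)    [577 ≡ 158 mod 419]
  = -(79 / 419)    [419 ≡ 3 mod 8 ⇒ (2 / 419) = -1]
  = (419 / 79)    [QR: both ≡ 3 mod 4, sign flips]
  = (24 / 79)    [419 ≡ 24 mod 79]
  = (3 / 79)    [79 ≡ 7 mod 8 ⇒ (2 / 79)^3 = +1]
  = -(79 / 3)    [QR: both ≡ 3 mod 4, sign flips]
  = -(1 / 3)    [79 ≡ 1 mod 3]
  = -1    [(1 / 3) = 1]
Second factor (22 / 577):
(22 / 577)
  = (11 / 577)    [577 ≡ 1 mod 8 ⇒ (2 / 577) = +1]
  = (577 / 11)    [QR: 577 ≡ 1 mod 4, sign kept]
  = (5 / 11)    [577 ≡ 5 mod 11]
  = (11 / 5)    [QR: 5 ≡ 1 mod 4, sign kept]
  = (1 / 5)    [11 ≡ 1 mod 5]
  = 1    [(1 / 5) = 1]
Product: (-1)·(1) = -1.

-1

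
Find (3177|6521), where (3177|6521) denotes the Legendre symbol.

1

3177 ≡ 1 (mod 4), so quadratic reciprocity gives (3177|6521) = (6521|3177). Reduce: 6521 ≡ 167 (mod 3177). Now have (167|3177).
3177 ≡ 1 (mod 4), so quadratic reciprocity gives (167|3177) = (3177|167). Reduce: 3177 ≡ 4 (mod 167). Now have (4|167).
Factor out 2: 4 = 2^2. Since 167 ≡ 7 (mod 8), (2|167) = +1, and (2|167)^2 = +1. Now have (1|167).
(1|167) = 1. Collecting the sign factors: 1.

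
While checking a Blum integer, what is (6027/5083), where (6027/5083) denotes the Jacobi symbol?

(6027/5083)
  = (944/5083)    [6027 ≡ 944 mod 5083]
  = (59/5083)    [5083 ≡ 3 mod 8 ⇒ (2/5083)^4 = +1]
  = -(5083/59)    [QR: both ≡ 3 mod 4, sign flips]
  = -(9/59)    [5083 ≡ 9 mod 59]
  = -(59/9)    [QR: 9 ≡ 1 mod 4, sign kept]
  = -(5/9)    [59 ≡ 5 mod 9]
  = -(9/5)    [QR: 5 ≡ 1 mod 4, sign kept]
  = -(4/5)    [9 ≡ 4 mod 5]
  = -(1/5)    [5 ≡ 5 mod 8 ⇒ (2/5)^2 = +1]
  = -1    [(1/5) = 1]

-1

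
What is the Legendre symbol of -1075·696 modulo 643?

By multiplicativity, (-1075·696/643) = (-1075/643)·(696/643).
First factor (-1075/643):
Pull out -1: (-1075/643) = (-1/643)·(1075/643). Since 643 ≡ 3 (mod 4), (-1/643) = -1. Now have -(1075/643).
Reduce the numerator: 1075 ≡ 432 (mod 643), so (1075/643) = (432/643).
Factor out 2: 432 = 2^4·27. Since 643 ≡ 3 (mod 8), (2/643) = -1, and (2/643)^4 = +1. Now have -(27/643).
Both 27 ≡ 3 and 643 ≡ 3 (mod 4), so reciprocity gives (27/643) = -(643/27). Reduce: 643 ≡ 22 (mod 27). Now have (22/27).
Factor out 2: 22 = 2·11. Since 27 ≡ 3 (mod 8), (2/27) = -1. Now have -(11/27).
Both 11 ≡ 3 and 27 ≡ 3 (mod 4), so reciprocity gives (11/27) = -(27/11). Reduce: 27 ≡ 5 (mod 11). Now have (5/11).
5 ≡ 1 (mod 4), so quadratic reciprocity gives (5/11) = (11/5). Reduce: 11 ≡ 1 (mod 5). Now have (1/5).
(1/5) = 1. Collecting the sign factors: 1.
Second factor (696/643):
Reduce the numerator: 696 ≡ 53 (mod 643), so (696/643) = (53/643).
53 ≡ 1 (mod 4), so quadratic reciprocity gives (53/643) = (643/53). Reduce: 643 ≡ 7 (mod 53). Now have (7/53).
53 ≡ 1 (mod 4), so quadratic reciprocity gives (7/53) = (53/7). Reduce: 53 ≡ 4 (mod 7). Now have (4/7).
Factor out 2: 4 = 2^2. Since 7 ≡ 7 (mod 8), (2/7) = +1, and (2/7)^2 = +1. Now have (1/7).
(1/7) = 1. Collecting the sign factors: 1.
Product: (1)·(1) = 1.

1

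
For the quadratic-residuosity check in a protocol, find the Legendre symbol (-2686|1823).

-1

Pull out -1: (-2686|1823) = (-1|1823)·(2686|1823). Since 1823 ≡ 3 (mod 4), (-1|1823) = -1. Now have -(2686|1823).
Reduce the numerator: 2686 ≡ 863 (mod 1823), so (2686|1823) = (863|1823).
Both 863 ≡ 3 and 1823 ≡ 3 (mod 4), so reciprocity gives (863|1823) = -(1823|863). Reduce: 1823 ≡ 97 (mod 863). Now have (97|863).
97 ≡ 1 (mod 4), so quadratic reciprocity gives (97|863) = (863|97). Reduce: 863 ≡ 87 (mod 97). Now have (87|97).
97 ≡ 1 (mod 4), so quadratic reciprocity gives (87|97) = (97|87). Reduce: 97 ≡ 10 (mod 87). Now have (10|87).
Factor out 2: 10 = 2·5. Since 87 ≡ 7 (mod 8), (2|87) = +1. Now have (5|87).
5 ≡ 1 (mod 4), so quadratic reciprocity gives (5|87) = (87|5). Reduce: 87 ≡ 2 (mod 5). Now have (2|5).
Factor out 2: 2 = 2. Since 5 ≡ 5 (mod 8), (2|5) = -1. Now have -(1|5).
(1|5) = 1. Collecting the sign factors: -1.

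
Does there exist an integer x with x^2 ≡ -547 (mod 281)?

no

Reduce the numerator: -547 ≡ 15 (mod 281), so (-547|281) = (15|281).
281 ≡ 1 (mod 4), so quadratic reciprocity gives (15|281) = (281|15). Reduce: 281 ≡ 11 (mod 15). Now have (11|15).
Both 11 ≡ 3 and 15 ≡ 3 (mod 4), so reciprocity gives (11|15) = -(15|11). Reduce: 15 ≡ 4 (mod 11). Now have -(4|11).
Factor out 2: 4 = 2^2. Since 11 ≡ 3 (mod 8), (2|11) = -1, and (2|11)^2 = +1. Now have -(1|11).
(1|11) = 1. Collecting the sign factors: -1.
(-547|281) = -1, and 281 is prime, so -547 is not a quadratic residue mod 281.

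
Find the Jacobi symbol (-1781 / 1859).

Reduce the numerator: -1781 ≡ 78 (mod 1859), so (-1781 / 1859) = (78 / 1859).
Factor out 2: 78 = 2·39. Since 1859 ≡ 3 (mod 8), (2 / 1859) = -1. Now have -(39 / 1859).
Both 39 ≡ 3 and 1859 ≡ 3 (mod 4), so reciprocity gives (39 / 1859) = -(1859 / 39). Reduce: 1859 ≡ 26 (mod 39). Now have (26 / 39).
Factor out 2: 26 = 2·13. Since 39 ≡ 7 (mod 8), (2 / 39) = +1. Now have (13 / 39).
13 ≡ 1 (mod 4), so quadratic reciprocity gives (13 / 39) = (39 / 13). Reduce: 39 ≡ 0 (mod 13). Now have (0 / 13).
The numerator is now 0 with denominator 13 > 1: the symbol is 0.

0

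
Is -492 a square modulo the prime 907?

(-492/907)
  = (415/907)    [-492 ≡ 415 mod 907]
  = -(907/415)    [QR: both ≡ 3 mod 4, sign flips]
  = -(77/415)    [907 ≡ 77 mod 415]
  = -(415/77)    [QR: 77 ≡ 1 mod 4, sign kept]
  = -(30/77)    [415 ≡ 30 mod 77]
  = (15/77)    [77 ≡ 5 mod 8 ⇒ (2/77) = -1]
  = (77/15)    [QR: 77 ≡ 1 mod 4, sign kept]
  = (2/15)    [77 ≡ 2 mod 15]
  = (1/15)    [15 ≡ 7 mod 8 ⇒ (2/15) = +1]
  = 1    [(1/15) = 1]
The Legendre symbol is 1, so x^2 ≡ -492 (mod 907) has solution.

yes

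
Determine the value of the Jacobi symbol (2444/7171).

1

(2444/7171)
  = (611/7171)    [7171 ≡ 3 mod 8 ⇒ (2/7171)^2 = +1]
  = -(7171/611)    [QR: both ≡ 3 mod 4, sign flips]
  = -(450/611)    [7171 ≡ 450 mod 611]
  = (225/611)    [611 ≡ 3 mod 8 ⇒ (2/611) = -1]
  = (611/225)    [QR: 225 ≡ 1 mod 4, sign kept]
  = (161/225)    [611 ≡ 161 mod 225]
  = (225/161)    [QR: 161 ≡ 1 mod 4, sign kept]
  = (64/161)    [225 ≡ 64 mod 161]
  = (1/161)    [161 ≡ 1 mod 8 ⇒ (2/161)^6 = +1]
  = 1    [(1/161) = 1]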